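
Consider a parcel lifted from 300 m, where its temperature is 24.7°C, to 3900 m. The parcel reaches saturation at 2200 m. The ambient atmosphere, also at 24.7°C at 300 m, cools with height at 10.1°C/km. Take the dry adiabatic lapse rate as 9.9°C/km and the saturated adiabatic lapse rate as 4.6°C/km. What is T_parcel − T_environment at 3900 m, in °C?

+9.73°C (parcel warmer than environment)

Parcel:
  300–2200 m, dry: Δz = 1.9 km ⇒ ΔT = -18.81°C; T = 5.89°C
  2200–3900 m, saturated: Δz = 1.7 km ⇒ ΔT = -7.82°C; T = -1.93°C
Environment:
  300–3900 m, environment: Δz = 3.6 km ⇒ ΔT = -36.36°C; T = -11.66°C
T_parcel − T_env = -1.93 − (-11.66) = +9.73°C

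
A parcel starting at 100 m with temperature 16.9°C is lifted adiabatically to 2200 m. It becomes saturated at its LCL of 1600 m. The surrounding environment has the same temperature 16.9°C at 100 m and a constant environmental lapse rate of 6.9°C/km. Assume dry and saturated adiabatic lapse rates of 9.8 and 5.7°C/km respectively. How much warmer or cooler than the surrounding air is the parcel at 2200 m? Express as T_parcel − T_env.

Parcel:
  100–1600 m, dry: Δz = 1.5 km ⇒ ΔT = -14.7°C; T = 2.2°C
  1600–2200 m, saturated: Δz = 0.6 km ⇒ ΔT = -3.42°C; T = -1.22°C
Environment:
  100–2200 m, environment: Δz = 2.1 km ⇒ ΔT = -14.49°C; T = 2.41°C
T_parcel − T_env = -1.22 − 2.41 = -3.63°C

-3.63°C (parcel cooler than environment)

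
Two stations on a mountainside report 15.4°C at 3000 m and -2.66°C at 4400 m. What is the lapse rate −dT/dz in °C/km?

Γ = −ΔT/Δz = (15.4 − (-2.66)) / (4400 − 3000) m
  = 18.06°C / 1.4 km = 12.9°C/km

12.9°C/km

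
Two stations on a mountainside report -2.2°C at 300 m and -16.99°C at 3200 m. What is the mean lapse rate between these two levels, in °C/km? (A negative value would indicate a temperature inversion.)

5.1°C/km

Γ = −ΔT/Δz = (-2.2 − (-16.99)) / (3200 − 300) m
  = 14.79°C / 2.9 km = 5.1°C/km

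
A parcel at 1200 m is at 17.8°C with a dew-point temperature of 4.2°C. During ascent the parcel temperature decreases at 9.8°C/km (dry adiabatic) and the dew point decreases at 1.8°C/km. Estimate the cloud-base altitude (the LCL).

2900 m

T and T_d converge at 9.8 − 1.8 = 8°C per km
Height above start = (17.8 − 4.2) / 8 = 1.7 km
LCL altitude = 1200 m + 1700 m = 2900 m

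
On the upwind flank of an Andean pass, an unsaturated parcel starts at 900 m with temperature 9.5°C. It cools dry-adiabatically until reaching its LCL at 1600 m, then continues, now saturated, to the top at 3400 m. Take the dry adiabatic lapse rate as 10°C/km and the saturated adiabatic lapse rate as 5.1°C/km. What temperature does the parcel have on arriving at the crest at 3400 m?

-6.68°C

900–1600 m, dry: Δz = 0.7 km ⇒ ΔT = -7°C; T = 2.5°C
1600–3400 m, saturated: Δz = 1.8 km ⇒ ΔT = -9.18°C; T = -6.68°C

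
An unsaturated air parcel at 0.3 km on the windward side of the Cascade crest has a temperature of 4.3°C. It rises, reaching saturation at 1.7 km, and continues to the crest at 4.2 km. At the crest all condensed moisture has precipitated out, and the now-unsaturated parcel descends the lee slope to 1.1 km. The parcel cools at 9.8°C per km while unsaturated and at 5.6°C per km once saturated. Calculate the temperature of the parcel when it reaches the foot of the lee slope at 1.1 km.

Dry to 1700 m: -9.8 × 1.4 km = -13.72°C, so T = -9.42°C.
Saturated to 4200 m: -5.6 × 2.5 km = -14°C, so T = -23.42°C.
Dry descent to 1100 m: +9.8 × 3.1 km = +30.38°C, so T = 6.96°C.

6.96°C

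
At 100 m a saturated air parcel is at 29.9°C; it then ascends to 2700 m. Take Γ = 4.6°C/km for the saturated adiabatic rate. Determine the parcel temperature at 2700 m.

100–2700 m, saturated adiabatic: Δz = 2.6 km ⇒ ΔT = -11.96°C; T = 17.94°C

17.94°C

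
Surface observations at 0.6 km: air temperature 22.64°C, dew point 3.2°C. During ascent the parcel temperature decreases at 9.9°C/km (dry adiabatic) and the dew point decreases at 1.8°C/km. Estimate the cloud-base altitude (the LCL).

T and T_d converge at 9.9 − 1.8 = 8.1°C per km
Height above start = (22.64 − 3.2) / 8.1 = 2.4 km
LCL altitude = 600 m + 2400 m = 3000 m

3 km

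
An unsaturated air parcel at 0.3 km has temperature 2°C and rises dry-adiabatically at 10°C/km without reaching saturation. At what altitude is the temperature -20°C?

Height above start = (2 − (-20)) / 10 = 2.2 km
Altitude = 300 m + 2200 m = 2500 m

2.5 km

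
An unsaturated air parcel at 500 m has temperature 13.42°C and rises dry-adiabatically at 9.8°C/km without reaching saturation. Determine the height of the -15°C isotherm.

3400 m

Height above start = (13.42 − (-15)) / 9.8 = 2.9 km
Altitude = 500 m + 2900 m = 3400 m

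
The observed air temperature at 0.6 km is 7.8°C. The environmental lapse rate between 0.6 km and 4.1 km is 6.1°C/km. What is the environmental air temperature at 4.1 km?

-13.55°C

Environmental to 4100 m: -6.1 × 3.5 km = -21.35°C, so T = -13.55°C.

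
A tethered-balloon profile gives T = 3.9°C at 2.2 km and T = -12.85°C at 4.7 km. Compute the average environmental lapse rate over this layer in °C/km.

Γ = −ΔT/Δz = (3.9 − (-12.85)) / (4700 − 2200) m
  = 16.75°C / 2.5 km = 6.7°C/km

6.7°C/km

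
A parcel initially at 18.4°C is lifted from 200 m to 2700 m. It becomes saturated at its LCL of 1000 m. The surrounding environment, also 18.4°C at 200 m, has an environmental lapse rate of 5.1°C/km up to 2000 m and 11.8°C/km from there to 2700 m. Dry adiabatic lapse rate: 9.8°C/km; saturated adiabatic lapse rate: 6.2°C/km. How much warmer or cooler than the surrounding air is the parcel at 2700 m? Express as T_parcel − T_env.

-0.94°C (parcel cooler than environment)

Parcel:
  200 → 1000 m (dry, 9.8°C/km): ΔT = -9.8 × 0.8 = -7.84°C → T = 10.56°C
  1000 → 2700 m (saturated, 6.2°C/km): ΔT = -6.2 × 1.7 = -10.54°C → T = 0.02°C
Environment:
  200 → 2000 m (environment, lower layer, 5.1°C/km): ΔT = -5.1 × 1.8 = -9.18°C → T = 9.22°C
  2000 → 2700 m (environment, upper layer, 11.8°C/km): ΔT = -11.8 × 0.7 = -8.26°C → T = 0.96°C
T_parcel − T_env = 0.02 − 0.96 = -0.94°C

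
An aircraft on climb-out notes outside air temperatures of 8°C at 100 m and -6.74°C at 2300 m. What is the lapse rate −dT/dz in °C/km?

6.7°C/km

Γ = −ΔT/Δz = (8 − (-6.74)) / (2300 − 100) m
  = 14.74°C / 2.2 km = 6.7°C/km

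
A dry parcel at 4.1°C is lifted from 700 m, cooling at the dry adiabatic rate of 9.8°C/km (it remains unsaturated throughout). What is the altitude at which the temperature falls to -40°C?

5200 m

Height above start = (4.1 − (-40)) / 9.8 = 4.5 km
Altitude = 700 m + 4500 m = 5200 m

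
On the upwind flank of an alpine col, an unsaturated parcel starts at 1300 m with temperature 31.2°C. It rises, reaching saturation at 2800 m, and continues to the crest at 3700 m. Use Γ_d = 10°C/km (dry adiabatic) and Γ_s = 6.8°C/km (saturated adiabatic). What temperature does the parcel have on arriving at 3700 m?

Dry to 2800 m: -10 × 1.5 km = -15°C, so T = 16.2°C.
Saturated to 3700 m: -6.8 × 0.9 km = -6.12°C, so T = 10.08°C.

10.08°C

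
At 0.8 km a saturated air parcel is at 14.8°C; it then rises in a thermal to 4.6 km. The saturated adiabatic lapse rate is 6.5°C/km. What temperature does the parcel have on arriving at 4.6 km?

800–4600 m, saturated adiabatic: Δz = 3.8 km ⇒ ΔT = -24.7°C; T = -9.9°C

-9.9°C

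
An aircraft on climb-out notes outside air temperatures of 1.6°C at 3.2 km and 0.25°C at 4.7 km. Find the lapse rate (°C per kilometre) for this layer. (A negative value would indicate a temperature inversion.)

Γ = −ΔT/Δz = (1.6 − 0.25) / (4700 − 3200) m
  = 1.35°C / 1.5 km = 0.9°C/km

0.9°C/km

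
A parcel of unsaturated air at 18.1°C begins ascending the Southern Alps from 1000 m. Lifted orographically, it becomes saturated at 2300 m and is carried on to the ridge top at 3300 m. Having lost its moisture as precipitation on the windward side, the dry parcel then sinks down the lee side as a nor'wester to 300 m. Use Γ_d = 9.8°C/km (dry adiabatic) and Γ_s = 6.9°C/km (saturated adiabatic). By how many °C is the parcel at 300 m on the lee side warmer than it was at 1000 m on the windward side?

+9.76°C

Dry to 2300 m: -9.8 × 1.3 km = -12.74°C, so T = 5.36°C.
Saturated to 3300 m: -6.9 × 1 km = -6.9°C, so T = -1.54°C.
Dry descent to 300 m: +9.8 × 3 km = +29.4°C, so T = 27.86°C.
Net change vs windward start: 27.86 − 18.1 = +9.76°C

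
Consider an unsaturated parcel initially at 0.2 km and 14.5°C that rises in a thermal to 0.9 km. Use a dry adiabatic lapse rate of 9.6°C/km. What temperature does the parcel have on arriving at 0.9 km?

7.78°C

200 → 900 m (dry adiabatic, 9.6°C/km): ΔT = -9.6 × 0.7 = -6.72°C → T = 7.78°C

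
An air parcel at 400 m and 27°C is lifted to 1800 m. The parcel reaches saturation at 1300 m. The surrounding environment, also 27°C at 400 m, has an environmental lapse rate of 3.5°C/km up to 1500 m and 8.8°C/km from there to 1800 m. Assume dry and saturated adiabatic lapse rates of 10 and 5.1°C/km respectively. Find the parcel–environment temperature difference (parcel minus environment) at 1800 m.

Parcel:
  400 → 1300 m (dry, 10°C/km): ΔT = -10 × 0.9 = -9°C → T = 18°C
  1300 → 1800 m (saturated, 5.1°C/km): ΔT = -5.1 × 0.5 = -2.55°C → T = 15.45°C
Environment:
  400 → 1500 m (environment, lower layer, 3.5°C/km): ΔT = -3.5 × 1.1 = -3.85°C → T = 23.15°C
  1500 → 1800 m (environment, upper layer, 8.8°C/km): ΔT = -8.8 × 0.3 = -2.64°C → T = 20.51°C
T_parcel − T_env = 15.45 − 20.51 = -5.06°C

-5.06°C (parcel cooler than environment)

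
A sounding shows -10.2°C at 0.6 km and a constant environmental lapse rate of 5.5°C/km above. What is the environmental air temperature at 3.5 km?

Environmental to 3500 m: -5.5 × 2.9 km = -15.95°C, so T = -26.15°C.

-26.15°C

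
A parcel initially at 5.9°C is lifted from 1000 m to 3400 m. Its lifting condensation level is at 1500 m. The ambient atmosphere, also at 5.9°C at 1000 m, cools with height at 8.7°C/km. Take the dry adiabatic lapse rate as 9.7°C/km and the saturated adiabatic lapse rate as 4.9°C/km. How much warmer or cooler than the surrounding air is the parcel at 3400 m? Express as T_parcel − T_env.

Parcel:
  1000–1500 m, dry: Δz = 0.5 km ⇒ ΔT = -4.85°C; T = 1.05°C
  1500–3400 m, saturated: Δz = 1.9 km ⇒ ΔT = -9.31°C; T = -8.26°C
Environment:
  1000–3400 m, environment: Δz = 2.4 km ⇒ ΔT = -20.88°C; T = -14.98°C
T_parcel − T_env = -8.26 − (-14.98) = +6.72°C

+6.72°C (parcel warmer than environment)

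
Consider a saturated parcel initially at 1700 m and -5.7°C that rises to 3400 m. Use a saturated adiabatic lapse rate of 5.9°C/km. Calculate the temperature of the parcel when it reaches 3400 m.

-15.73°C

From 1700 m to 3400 m (saturated adiabatic): cools by 5.9 × 1.7 = 10.03°C, giving -15.73°C.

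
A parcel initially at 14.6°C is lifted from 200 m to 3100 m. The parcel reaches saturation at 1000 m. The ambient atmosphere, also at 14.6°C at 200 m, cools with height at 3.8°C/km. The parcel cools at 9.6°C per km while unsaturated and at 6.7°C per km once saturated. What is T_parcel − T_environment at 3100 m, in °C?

Parcel:
  200 → 1000 m (dry, 9.6°C/km): ΔT = -9.6 × 0.8 = -7.68°C → T = 6.92°C
  1000 → 3100 m (saturated, 6.7°C/km): ΔT = -6.7 × 2.1 = -14.07°C → T = -7.15°C
Environment:
  200 → 3100 m (environment, 3.8°C/km): ΔT = -3.8 × 2.9 = -11.02°C → T = 3.58°C
T_parcel − T_env = -7.15 − 3.58 = -10.73°C

-10.73°C (parcel cooler than environment)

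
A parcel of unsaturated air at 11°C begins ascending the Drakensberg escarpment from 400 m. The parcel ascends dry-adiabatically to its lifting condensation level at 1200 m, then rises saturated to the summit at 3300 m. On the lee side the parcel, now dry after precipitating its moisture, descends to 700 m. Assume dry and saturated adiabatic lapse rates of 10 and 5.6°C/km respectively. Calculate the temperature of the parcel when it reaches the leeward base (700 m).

Dry to 1200 m: -10 × 0.8 km = -8°C, so T = 3°C.
Saturated to 3300 m: -5.6 × 2.1 km = -11.76°C, so T = -8.76°C.
Dry descent to 700 m: +10 × 2.6 km = +26°C, so T = 17.24°C.

17.24°C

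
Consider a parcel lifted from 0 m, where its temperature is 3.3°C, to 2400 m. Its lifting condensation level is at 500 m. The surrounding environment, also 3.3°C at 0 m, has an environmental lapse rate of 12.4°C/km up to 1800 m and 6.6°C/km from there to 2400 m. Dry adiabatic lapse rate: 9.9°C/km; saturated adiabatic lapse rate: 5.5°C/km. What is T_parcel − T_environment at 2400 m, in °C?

Parcel:
  0 → 500 m (dry, 9.9°C/km): ΔT = -9.9 × 0.5 = -4.95°C → T = -1.65°C
  500 → 2400 m (saturated, 5.5°C/km): ΔT = -5.5 × 1.9 = -10.45°C → T = -12.1°C
Environment:
  0 → 1800 m (environment, lower layer, 12.4°C/km): ΔT = -12.4 × 1.8 = -22.32°C → T = -19.02°C
  1800 → 2400 m (environment, upper layer, 6.6°C/km): ΔT = -6.6 × 0.6 = -3.96°C → T = -22.98°C
T_parcel − T_env = -12.1 − (-22.98) = +10.88°C

+10.88°C (parcel warmer than environment)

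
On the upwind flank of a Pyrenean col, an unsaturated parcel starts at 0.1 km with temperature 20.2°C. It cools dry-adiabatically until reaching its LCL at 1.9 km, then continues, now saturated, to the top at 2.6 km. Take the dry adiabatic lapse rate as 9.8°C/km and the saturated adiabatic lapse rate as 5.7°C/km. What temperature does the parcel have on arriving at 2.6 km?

100–1900 m, dry: Δz = 1.8 km ⇒ ΔT = -17.64°C; T = 2.56°C
1900–2600 m, saturated: Δz = 0.7 km ⇒ ΔT = -3.99°C; T = -1.43°C

-1.43°C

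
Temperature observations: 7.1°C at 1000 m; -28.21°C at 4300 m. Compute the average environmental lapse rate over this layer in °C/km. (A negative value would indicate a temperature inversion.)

10.7°C/km

Γ = −ΔT/Δz = (7.1 − (-28.21)) / (4300 − 1000) m
  = 35.31°C / 3.3 km = 10.7°C/km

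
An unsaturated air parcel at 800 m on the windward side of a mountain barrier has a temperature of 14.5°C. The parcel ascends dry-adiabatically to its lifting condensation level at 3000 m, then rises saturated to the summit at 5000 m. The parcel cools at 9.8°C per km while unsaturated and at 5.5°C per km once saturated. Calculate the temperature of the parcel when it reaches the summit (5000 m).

-18.06°C

From 800 m to 3000 m (dry): cools by 9.8 × 2.2 = 21.56°C, giving -7.06°C.
From 3000 m to 5000 m (saturated): cools by 5.5 × 2 = 11°C, giving -18.06°C.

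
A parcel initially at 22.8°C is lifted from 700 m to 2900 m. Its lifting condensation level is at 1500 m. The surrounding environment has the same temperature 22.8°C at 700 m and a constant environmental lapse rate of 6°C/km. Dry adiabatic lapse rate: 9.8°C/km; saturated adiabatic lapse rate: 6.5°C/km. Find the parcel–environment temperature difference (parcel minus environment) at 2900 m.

Parcel:
  700 → 1500 m (dry, 9.8°C/km): ΔT = -9.8 × 0.8 = -7.84°C → T = 14.96°C
  1500 → 2900 m (saturated, 6.5°C/km): ΔT = -6.5 × 1.4 = -9.1°C → T = 5.86°C
Environment:
  700 → 2900 m (environment, 6°C/km): ΔT = -6 × 2.2 = -13.2°C → T = 9.6°C
T_parcel − T_env = 5.86 − 9.6 = -3.74°C

-3.74°C (parcel cooler than environment)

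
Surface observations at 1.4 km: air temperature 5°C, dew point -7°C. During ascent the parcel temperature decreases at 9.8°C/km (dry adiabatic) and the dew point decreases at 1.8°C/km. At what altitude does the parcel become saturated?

2.9 km

T and T_d converge at 9.8 − 1.8 = 8°C per km
Height above start = (5 − (-7)) / 8 = 1.5 km
LCL altitude = 1400 m + 1500 m = 2900 m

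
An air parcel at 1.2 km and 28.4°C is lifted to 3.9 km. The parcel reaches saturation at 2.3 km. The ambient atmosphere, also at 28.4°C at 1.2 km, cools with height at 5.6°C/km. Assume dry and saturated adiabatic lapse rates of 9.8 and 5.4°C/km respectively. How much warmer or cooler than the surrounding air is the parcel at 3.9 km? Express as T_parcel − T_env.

-4.3°C (parcel cooler than environment)

Parcel:
  From 1200 m to 2300 m (dry): cools by 9.8 × 1.1 = 10.78°C, giving 17.62°C.
  From 2300 m to 3900 m (saturated): cools by 5.4 × 1.6 = 8.64°C, giving 8.98°C.
Environment:
  From 1200 m to 3900 m (environment): cools by 5.6 × 2.7 = 15.12°C, giving 13.28°C.
T_parcel − T_env = 8.98 − 13.28 = -4.3°C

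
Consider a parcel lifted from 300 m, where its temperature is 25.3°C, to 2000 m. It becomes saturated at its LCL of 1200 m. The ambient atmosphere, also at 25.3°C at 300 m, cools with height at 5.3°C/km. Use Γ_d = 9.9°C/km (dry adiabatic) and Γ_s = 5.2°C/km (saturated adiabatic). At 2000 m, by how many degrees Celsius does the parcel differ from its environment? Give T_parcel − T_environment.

-4.06°C (parcel cooler than environment)

Parcel:
  From 300 m to 1200 m (dry): cools by 9.9 × 0.9 = 8.91°C, giving 16.39°C.
  From 1200 m to 2000 m (saturated): cools by 5.2 × 0.8 = 4.16°C, giving 12.23°C.
Environment:
  From 300 m to 2000 m (environment): cools by 5.3 × 1.7 = 9.01°C, giving 16.29°C.
T_parcel − T_env = 12.23 − 16.29 = -4.06°C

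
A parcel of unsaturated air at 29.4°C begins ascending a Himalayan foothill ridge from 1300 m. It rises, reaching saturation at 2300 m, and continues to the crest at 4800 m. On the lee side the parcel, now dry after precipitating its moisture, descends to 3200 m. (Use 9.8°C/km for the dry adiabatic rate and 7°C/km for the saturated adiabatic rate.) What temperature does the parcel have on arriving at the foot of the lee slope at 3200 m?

17.78°C

1300 → 2300 m (dry, 9.8°C/km): ΔT = -9.8 × 1 = -9.8°C → T = 19.6°C
2300 → 4800 m (saturated, 7°C/km): ΔT = -7 × 2.5 = -17.5°C → T = 2.1°C
4800 → 3200 m (dry descent, 9.8°C/km): ΔT = +9.8 × 1.6 = +15.68°C → T = 17.78°C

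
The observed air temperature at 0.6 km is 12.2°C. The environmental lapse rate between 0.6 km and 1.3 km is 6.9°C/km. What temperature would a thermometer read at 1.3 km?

From 600 m to 1300 m (environmental): cools by 6.9 × 0.7 = 4.83°C, giving 7.37°C.

7.37°C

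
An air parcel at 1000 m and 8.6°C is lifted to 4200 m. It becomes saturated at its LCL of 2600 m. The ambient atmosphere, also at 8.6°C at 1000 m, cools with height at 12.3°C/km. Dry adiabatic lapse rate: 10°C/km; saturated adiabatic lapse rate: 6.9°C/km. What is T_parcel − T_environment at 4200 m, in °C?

Parcel:
  1000–2600 m, dry: Δz = 1.6 km ⇒ ΔT = -16°C; T = -7.4°C
  2600–4200 m, saturated: Δz = 1.6 km ⇒ ΔT = -11.04°C; T = -18.44°C
Environment:
  1000–4200 m, environment: Δz = 3.2 km ⇒ ΔT = -39.36°C; T = -30.76°C
T_parcel − T_env = -18.44 − (-30.76) = +12.32°C

+12.32°C (parcel warmer than environment)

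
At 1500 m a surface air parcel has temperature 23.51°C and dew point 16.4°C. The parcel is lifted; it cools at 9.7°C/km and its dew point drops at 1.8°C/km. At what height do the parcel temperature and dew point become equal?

2400 m

T and T_d converge at 9.7 − 1.8 = 7.9°C per km
Height above start = (23.51 − 16.4) / 7.9 = 0.9 km
LCL altitude = 1500 m + 900 m = 2400 m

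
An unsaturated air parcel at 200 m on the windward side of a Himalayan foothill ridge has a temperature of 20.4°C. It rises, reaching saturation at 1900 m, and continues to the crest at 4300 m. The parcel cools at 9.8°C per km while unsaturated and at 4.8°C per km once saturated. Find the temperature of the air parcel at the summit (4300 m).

-7.78°C

From 200 m to 1900 m (dry): cools by 9.8 × 1.7 = 16.66°C, giving 3.74°C.
From 1900 m to 4300 m (saturated): cools by 4.8 × 2.4 = 11.52°C, giving -7.78°C.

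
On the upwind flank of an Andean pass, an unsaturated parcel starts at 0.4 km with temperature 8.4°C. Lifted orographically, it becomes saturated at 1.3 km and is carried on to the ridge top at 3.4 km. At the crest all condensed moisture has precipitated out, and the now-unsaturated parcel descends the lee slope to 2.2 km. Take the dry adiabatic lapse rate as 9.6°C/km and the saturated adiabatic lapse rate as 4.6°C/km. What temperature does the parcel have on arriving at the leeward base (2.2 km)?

1.62°C

400–1300 m, dry: Δz = 0.9 km ⇒ ΔT = -8.64°C; T = -0.24°C
1300–3400 m, saturated: Δz = 2.1 km ⇒ ΔT = -9.66°C; T = -9.9°C
3400–2200 m, dry descent: Δz = 1.2 km ⇒ ΔT = +11.52°C; T = 1.62°C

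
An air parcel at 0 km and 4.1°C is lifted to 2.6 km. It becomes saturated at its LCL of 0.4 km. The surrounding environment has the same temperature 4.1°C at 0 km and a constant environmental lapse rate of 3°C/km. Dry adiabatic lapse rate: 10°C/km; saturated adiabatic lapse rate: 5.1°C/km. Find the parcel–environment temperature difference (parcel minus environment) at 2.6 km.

-7.42°C (parcel cooler than environment)

Parcel:
  Dry to 400 m: -10 × 0.4 km = -4°C, so T = 0.1°C.
  Saturated to 2600 m: -5.1 × 2.2 km = -11.22°C, so T = -11.12°C.
Environment:
  Environment to 2600 m: -3 × 2.6 km = -7.8°C, so T = -3.7°C.
T_parcel − T_env = -11.12 − (-3.7) = -7.42°C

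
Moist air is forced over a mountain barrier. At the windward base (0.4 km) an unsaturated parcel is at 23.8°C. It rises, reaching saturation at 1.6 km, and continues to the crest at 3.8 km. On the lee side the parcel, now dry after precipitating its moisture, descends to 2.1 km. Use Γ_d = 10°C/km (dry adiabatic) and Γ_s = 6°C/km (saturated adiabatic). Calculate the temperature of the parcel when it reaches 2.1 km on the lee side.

15.6°C

400–1600 m, dry: Δz = 1.2 km ⇒ ΔT = -12°C; T = 11.8°C
1600–3800 m, saturated: Δz = 2.2 km ⇒ ΔT = -13.2°C; T = -1.4°C
3800–2100 m, dry descent: Δz = 1.7 km ⇒ ΔT = +17°C; T = 15.6°C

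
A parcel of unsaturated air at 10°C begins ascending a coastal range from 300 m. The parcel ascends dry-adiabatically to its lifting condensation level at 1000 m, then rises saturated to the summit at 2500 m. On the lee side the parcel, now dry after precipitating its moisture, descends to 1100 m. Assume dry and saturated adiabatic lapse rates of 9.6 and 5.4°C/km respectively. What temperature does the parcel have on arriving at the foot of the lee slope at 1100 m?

300–1000 m, dry: Δz = 0.7 km ⇒ ΔT = -6.72°C; T = 3.28°C
1000–2500 m, saturated: Δz = 1.5 km ⇒ ΔT = -8.1°C; T = -4.82°C
2500–1100 m, dry descent: Δz = 1.4 km ⇒ ΔT = +13.44°C; T = 8.62°C

8.62°C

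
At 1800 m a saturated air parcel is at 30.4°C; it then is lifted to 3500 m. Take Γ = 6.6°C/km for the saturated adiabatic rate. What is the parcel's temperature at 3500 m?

19.18°C

Saturated adiabatic to 3500 m: -6.6 × 1.7 km = -11.22°C, so T = 19.18°C.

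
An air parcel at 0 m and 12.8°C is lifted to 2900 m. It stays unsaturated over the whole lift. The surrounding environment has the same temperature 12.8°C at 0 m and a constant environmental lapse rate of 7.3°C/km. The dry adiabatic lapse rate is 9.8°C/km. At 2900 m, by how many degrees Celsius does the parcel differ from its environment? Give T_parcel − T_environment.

-7.25°C (parcel cooler than environment)

Parcel:
  0–2900 m, dry: Δz = 2.9 km ⇒ ΔT = -28.42°C; T = -15.62°C
Environment:
  0–2900 m, environment: Δz = 2.9 km ⇒ ΔT = -21.17°C; T = -8.37°C
T_parcel − T_env = -15.62 − (-8.37) = -7.25°C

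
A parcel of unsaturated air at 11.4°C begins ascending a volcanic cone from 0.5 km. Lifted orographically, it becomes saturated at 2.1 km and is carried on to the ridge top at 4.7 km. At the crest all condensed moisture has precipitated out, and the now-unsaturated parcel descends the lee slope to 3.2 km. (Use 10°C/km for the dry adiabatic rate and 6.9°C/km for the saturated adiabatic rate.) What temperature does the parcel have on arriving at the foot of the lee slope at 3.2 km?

500 → 2100 m (dry, 10°C/km): ΔT = -10 × 1.6 = -16°C → T = -4.6°C
2100 → 4700 m (saturated, 6.9°C/km): ΔT = -6.9 × 2.6 = -17.94°C → T = -22.54°C
4700 → 3200 m (dry descent, 10°C/km): ΔT = +10 × 1.5 = +15°C → T = -7.54°C

-7.54°C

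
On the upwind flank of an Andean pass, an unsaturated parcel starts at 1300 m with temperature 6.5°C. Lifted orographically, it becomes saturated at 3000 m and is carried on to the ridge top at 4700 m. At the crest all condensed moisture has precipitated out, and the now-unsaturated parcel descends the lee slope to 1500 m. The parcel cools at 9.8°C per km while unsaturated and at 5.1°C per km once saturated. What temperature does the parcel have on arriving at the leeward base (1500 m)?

12.53°C

From 1300 m to 3000 m (dry): cools by 9.8 × 1.7 = 16.66°C, giving -10.16°C.
From 3000 m to 4700 m (saturated): cools by 5.1 × 1.7 = 8.67°C, giving -18.83°C.
From 4700 m to 1500 m (dry descent): warms by 9.8 × 3.2 = 31.36°C, giving 12.53°C.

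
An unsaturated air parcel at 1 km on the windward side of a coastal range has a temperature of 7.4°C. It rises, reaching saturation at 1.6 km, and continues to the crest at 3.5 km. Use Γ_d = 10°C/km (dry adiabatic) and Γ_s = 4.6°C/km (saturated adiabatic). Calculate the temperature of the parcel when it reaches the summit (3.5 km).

-7.34°C

1000–1600 m, dry: Δz = 0.6 km ⇒ ΔT = -6°C; T = 1.4°C
1600–3500 m, saturated: Δz = 1.9 km ⇒ ΔT = -8.74°C; T = -7.34°C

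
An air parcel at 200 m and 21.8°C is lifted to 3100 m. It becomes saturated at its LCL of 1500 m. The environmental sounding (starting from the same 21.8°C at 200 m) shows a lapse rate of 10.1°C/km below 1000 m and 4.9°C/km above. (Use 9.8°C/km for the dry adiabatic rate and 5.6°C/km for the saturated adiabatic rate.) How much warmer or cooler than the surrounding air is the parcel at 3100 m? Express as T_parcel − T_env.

Parcel:
  From 200 m to 1500 m (dry): cools by 9.8 × 1.3 = 12.74°C, giving 9.06°C.
  From 1500 m to 3100 m (saturated): cools by 5.6 × 1.6 = 8.96°C, giving 0.1°C.
Environment:
  From 200 m to 1000 m (environment, lower layer): cools by 10.1 × 0.8 = 8.08°C, giving 13.72°C.
  From 1000 m to 3100 m (environment, upper layer): cools by 4.9 × 2.1 = 10.29°C, giving 3.43°C.
T_parcel − T_env = 0.1 − 3.43 = -3.33°C

-3.33°C (parcel cooler than environment)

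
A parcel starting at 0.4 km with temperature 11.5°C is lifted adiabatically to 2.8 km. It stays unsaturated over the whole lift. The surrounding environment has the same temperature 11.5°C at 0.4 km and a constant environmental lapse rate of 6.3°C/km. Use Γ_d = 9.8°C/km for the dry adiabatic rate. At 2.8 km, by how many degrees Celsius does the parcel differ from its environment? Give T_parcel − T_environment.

Parcel:
  From 400 m to 2800 m (dry): cools by 9.8 × 2.4 = 23.52°C, giving -12.02°C.
Environment:
  From 400 m to 2800 m (environment): cools by 6.3 × 2.4 = 15.12°C, giving -3.62°C.
T_parcel − T_env = -12.02 − (-3.62) = -8.4°C

-8.4°C (parcel cooler than environment)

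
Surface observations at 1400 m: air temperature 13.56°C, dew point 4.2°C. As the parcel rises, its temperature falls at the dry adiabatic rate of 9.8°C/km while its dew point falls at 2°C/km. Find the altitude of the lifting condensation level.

T and T_d converge at 9.8 − 2 = 7.8°C per km
Height above start = (13.56 − 4.2) / 7.8 = 1.2 km
LCL altitude = 1400 m + 1200 m = 2600 m

2600 m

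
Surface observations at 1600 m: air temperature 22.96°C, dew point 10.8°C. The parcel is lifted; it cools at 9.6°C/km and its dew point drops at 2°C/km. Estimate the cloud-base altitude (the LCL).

3200 m

T and T_d converge at 9.6 − 2 = 7.6°C per km
Height above start = (22.96 − 10.8) / 7.6 = 1.6 km
LCL altitude = 1600 m + 1600 m = 3200 m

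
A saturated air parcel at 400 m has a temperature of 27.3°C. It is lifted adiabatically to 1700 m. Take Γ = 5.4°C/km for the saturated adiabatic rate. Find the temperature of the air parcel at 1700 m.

400 → 1700 m (saturated adiabatic, 5.4°C/km): ΔT = -5.4 × 1.3 = -7.02°C → T = 20.28°C

20.28°C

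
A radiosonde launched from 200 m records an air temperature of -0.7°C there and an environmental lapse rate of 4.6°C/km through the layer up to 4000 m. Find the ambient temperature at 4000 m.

-18.18°C

From 200 m to 4000 m (environmental): cools by 4.6 × 3.8 = 17.48°C, giving -18.18°C.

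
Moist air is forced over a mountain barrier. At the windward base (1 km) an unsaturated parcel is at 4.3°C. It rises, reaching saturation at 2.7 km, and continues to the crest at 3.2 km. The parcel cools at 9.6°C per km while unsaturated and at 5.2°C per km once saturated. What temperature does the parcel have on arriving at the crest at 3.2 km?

From 1000 m to 2700 m (dry): cools by 9.6 × 1.7 = 16.32°C, giving -12.02°C.
From 2700 m to 3200 m (saturated): cools by 5.2 × 0.5 = 2.6°C, giving -14.62°C.

-14.62°C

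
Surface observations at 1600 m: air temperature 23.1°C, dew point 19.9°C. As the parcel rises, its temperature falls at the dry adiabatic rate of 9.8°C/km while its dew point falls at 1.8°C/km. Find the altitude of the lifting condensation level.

2000 m

T and T_d converge at 9.8 − 1.8 = 8°C per km
Height above start = (23.1 − 19.9) / 8 = 0.4 km
LCL altitude = 1600 m + 400 m = 2000 m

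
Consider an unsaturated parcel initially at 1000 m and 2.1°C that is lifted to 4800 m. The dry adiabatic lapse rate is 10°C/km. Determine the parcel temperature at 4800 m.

1000 → 4800 m (dry adiabatic, 10°C/km): ΔT = -10 × 3.8 = -38°C → T = -35.9°C

-35.9°C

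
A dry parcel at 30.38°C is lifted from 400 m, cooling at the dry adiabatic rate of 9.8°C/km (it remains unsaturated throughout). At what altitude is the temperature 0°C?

3500 m

Height above start = (30.38 − 0) / 9.8 = 3.1 km
Altitude = 400 m + 3100 m = 3500 m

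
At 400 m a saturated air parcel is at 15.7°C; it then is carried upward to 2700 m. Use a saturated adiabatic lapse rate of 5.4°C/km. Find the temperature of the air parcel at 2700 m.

3.28°C

400 → 2700 m (saturated adiabatic, 5.4°C/km): ΔT = -5.4 × 2.3 = -12.42°C → T = 3.28°C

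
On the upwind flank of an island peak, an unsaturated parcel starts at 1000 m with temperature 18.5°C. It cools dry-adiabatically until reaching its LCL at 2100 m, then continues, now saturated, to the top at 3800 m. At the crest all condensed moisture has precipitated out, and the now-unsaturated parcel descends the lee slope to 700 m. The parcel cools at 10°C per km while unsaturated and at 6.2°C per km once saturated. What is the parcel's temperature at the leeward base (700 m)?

27.96°C

1000 → 2100 m (dry, 10°C/km): ΔT = -10 × 1.1 = -11°C → T = 7.5°C
2100 → 3800 m (saturated, 6.2°C/km): ΔT = -6.2 × 1.7 = -10.54°C → T = -3.04°C
3800 → 700 m (dry descent, 10°C/km): ΔT = +10 × 3.1 = +31°C → T = 27.96°C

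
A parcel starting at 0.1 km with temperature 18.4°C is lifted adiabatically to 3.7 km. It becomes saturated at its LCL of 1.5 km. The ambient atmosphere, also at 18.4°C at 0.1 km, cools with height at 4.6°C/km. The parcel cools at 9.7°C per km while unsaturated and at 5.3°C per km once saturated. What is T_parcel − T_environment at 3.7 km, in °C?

Parcel:
  100 → 1500 m (dry, 9.7°C/km): ΔT = -9.7 × 1.4 = -13.58°C → T = 4.82°C
  1500 → 3700 m (saturated, 5.3°C/km): ΔT = -5.3 × 2.2 = -11.66°C → T = -6.84°C
Environment:
  100 → 3700 m (environment, 4.6°C/km): ΔT = -4.6 × 3.6 = -16.56°C → T = 1.84°C
T_parcel − T_env = -6.84 − 1.84 = -8.68°C

-8.68°C (parcel cooler than environment)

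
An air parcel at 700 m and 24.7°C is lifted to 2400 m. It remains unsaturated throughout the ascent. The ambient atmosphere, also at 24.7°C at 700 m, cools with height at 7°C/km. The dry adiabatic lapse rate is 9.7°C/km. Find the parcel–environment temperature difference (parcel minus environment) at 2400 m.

Parcel:
  700 → 2400 m (dry, 9.7°C/km): ΔT = -9.7 × 1.7 = -16.49°C → T = 8.21°C
Environment:
  700 → 2400 m (environment, 7°C/km): ΔT = -7 × 1.7 = -11.9°C → T = 12.8°C
T_parcel − T_env = 8.21 − 12.8 = -4.59°C

-4.59°C (parcel cooler than environment)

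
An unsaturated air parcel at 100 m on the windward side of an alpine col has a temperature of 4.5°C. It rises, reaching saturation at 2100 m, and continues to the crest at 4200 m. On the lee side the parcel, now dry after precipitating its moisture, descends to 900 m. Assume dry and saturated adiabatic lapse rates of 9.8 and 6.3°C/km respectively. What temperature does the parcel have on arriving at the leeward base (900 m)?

100–2100 m, dry: Δz = 2 km ⇒ ΔT = -19.6°C; T = -15.1°C
2100–4200 m, saturated: Δz = 2.1 km ⇒ ΔT = -13.23°C; T = -28.33°C
4200–900 m, dry descent: Δz = 3.3 km ⇒ ΔT = +32.34°C; T = 4.01°C

4.01°C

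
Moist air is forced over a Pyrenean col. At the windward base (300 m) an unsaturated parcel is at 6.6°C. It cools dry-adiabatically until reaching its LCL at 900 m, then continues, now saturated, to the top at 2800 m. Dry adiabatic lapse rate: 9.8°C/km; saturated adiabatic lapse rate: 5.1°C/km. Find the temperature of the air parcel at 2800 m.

-8.97°C

300–900 m, dry: Δz = 0.6 km ⇒ ΔT = -5.88°C; T = 0.72°C
900–2800 m, saturated: Δz = 1.9 km ⇒ ΔT = -9.69°C; T = -8.97°C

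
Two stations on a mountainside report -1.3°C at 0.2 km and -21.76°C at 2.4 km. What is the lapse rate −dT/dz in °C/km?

Γ = −ΔT/Δz = (-1.3 − (-21.76)) / (2400 − 200) m
  = 20.46°C / 2.2 km = 9.3°C/km

9.3°C/km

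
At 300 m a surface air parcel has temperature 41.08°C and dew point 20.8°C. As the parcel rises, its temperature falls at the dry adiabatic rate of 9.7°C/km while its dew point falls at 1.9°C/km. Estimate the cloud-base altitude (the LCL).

T and T_d converge at 9.7 − 1.9 = 7.8°C per km
Height above start = (41.08 − 20.8) / 7.8 = 2.6 km
LCL altitude = 300 m + 2600 m = 2900 m

2900 m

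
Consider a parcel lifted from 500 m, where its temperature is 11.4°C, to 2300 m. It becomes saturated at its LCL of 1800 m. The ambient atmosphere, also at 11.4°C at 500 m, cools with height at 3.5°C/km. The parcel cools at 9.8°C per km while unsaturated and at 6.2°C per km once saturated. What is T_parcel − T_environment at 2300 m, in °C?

-9.54°C (parcel cooler than environment)

Parcel:
  500 → 1800 m (dry, 9.8°C/km): ΔT = -9.8 × 1.3 = -12.74°C → T = -1.34°C
  1800 → 2300 m (saturated, 6.2°C/km): ΔT = -6.2 × 0.5 = -3.1°C → T = -4.44°C
Environment:
  500 → 2300 m (environment, 3.5°C/km): ΔT = -3.5 × 1.8 = -6.3°C → T = 5.1°C
T_parcel − T_env = -4.44 − 5.1 = -9.54°C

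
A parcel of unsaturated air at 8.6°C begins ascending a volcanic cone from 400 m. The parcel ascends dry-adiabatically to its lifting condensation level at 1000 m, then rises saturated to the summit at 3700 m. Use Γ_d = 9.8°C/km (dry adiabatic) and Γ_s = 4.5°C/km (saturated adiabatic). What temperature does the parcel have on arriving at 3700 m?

400 → 1000 m (dry, 9.8°C/km): ΔT = -9.8 × 0.6 = -5.88°C → T = 2.72°C
1000 → 3700 m (saturated, 4.5°C/km): ΔT = -4.5 × 2.7 = -12.15°C → T = -9.43°C

-9.43°C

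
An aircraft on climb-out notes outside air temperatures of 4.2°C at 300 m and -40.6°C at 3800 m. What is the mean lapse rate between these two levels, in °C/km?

Γ = −ΔT/Δz = (4.2 − (-40.6)) / (3800 − 300) m
  = 44.8°C / 3.5 km = 12.8°C/km

12.8°C/km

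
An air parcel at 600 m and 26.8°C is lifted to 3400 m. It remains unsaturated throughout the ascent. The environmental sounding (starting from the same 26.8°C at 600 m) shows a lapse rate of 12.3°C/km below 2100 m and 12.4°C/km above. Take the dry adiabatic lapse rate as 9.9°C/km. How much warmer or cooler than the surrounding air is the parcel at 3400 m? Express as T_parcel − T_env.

Parcel:
  Dry to 3400 m: -9.9 × 2.8 km = -27.72°C, so T = -0.92°C.
Environment:
  Environment, lower layer to 2100 m: -12.3 × 1.5 km = -18.45°C, so T = 8.35°C.
  Environment, upper layer to 3400 m: -12.4 × 1.3 km = -16.12°C, so T = -7.77°C.
T_parcel − T_env = -0.92 − (-7.77) = +6.85°C

+6.85°C (parcel warmer than environment)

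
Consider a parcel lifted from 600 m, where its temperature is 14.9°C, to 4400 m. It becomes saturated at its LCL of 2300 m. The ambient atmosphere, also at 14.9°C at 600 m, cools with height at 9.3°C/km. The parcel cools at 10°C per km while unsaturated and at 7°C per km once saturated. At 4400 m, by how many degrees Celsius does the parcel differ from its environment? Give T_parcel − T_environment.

Parcel:
  Dry to 2300 m: -10 × 1.7 km = -17°C, so T = -2.1°C.
  Saturated to 4400 m: -7 × 2.1 km = -14.7°C, so T = -16.8°C.
Environment:
  Environment to 4400 m: -9.3 × 3.8 km = -35.34°C, so T = -20.44°C.
T_parcel − T_env = -16.8 − (-20.44) = +3.64°C

+3.64°C (parcel warmer than environment)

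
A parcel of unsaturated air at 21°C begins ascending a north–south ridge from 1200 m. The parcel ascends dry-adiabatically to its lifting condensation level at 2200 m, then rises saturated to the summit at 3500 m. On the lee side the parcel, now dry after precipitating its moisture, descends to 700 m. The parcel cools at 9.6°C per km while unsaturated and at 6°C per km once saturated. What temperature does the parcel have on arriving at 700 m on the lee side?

Dry to 2200 m: -9.6 × 1 km = -9.6°C, so T = 11.4°C.
Saturated to 3500 m: -6 × 1.3 km = -7.8°C, so T = 3.6°C.
Dry descent to 700 m: +9.6 × 2.8 km = +26.88°C, so T = 30.48°C.

30.48°C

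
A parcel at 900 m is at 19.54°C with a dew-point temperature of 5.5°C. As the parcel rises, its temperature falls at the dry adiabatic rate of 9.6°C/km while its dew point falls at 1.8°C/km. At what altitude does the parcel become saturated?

T and T_d converge at 9.6 − 1.8 = 7.8°C per km
Height above start = (19.54 − 5.5) / 7.8 = 1.8 km
LCL altitude = 900 m + 1800 m = 2700 m

2700 m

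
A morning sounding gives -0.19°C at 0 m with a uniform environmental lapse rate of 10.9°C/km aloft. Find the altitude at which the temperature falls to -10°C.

900 m

Height above start = (-0.19 − (-10)) / 10.9 = 0.9 km
Altitude = 0 m + 900 m = 900 m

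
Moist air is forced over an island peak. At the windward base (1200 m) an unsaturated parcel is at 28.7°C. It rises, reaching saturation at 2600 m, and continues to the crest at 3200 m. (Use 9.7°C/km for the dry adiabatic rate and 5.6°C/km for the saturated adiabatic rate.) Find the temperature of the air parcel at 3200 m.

Dry to 2600 m: -9.7 × 1.4 km = -13.58°C, so T = 15.12°C.
Saturated to 3200 m: -5.6 × 0.6 km = -3.36°C, so T = 11.76°C.

11.76°C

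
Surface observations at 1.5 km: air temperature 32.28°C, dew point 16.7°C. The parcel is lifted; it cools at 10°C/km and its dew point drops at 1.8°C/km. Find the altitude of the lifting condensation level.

T and T_d converge at 10 − 1.8 = 8.2°C per km
Height above start = (32.28 − 16.7) / 8.2 = 1.9 km
LCL altitude = 1500 m + 1900 m = 3400 m

3.4 km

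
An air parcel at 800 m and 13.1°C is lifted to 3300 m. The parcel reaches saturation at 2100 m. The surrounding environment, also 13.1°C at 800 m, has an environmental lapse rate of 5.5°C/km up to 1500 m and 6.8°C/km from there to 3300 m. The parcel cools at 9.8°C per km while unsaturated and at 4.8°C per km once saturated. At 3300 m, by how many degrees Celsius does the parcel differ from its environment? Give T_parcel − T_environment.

-2.41°C (parcel cooler than environment)

Parcel:
  From 800 m to 2100 m (dry): cools by 9.8 × 1.3 = 12.74°C, giving 0.36°C.
  From 2100 m to 3300 m (saturated): cools by 4.8 × 1.2 = 5.76°C, giving -5.4°C.
Environment:
  From 800 m to 1500 m (environment, lower layer): cools by 5.5 × 0.7 = 3.85°C, giving 9.25°C.
  From 1500 m to 3300 m (environment, upper layer): cools by 6.8 × 1.8 = 12.24°C, giving -2.99°C.
T_parcel − T_env = -5.4 − (-2.99) = -2.41°C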